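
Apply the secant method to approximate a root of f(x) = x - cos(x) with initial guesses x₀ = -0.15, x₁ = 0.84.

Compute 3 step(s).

f(x) = x - cos(x)
x₀ = -0.15, x₁ = 0.84

Secant formula: x_{n+1} = x_n - f(x_n)(x_n - x_{n-1})/(f(x_n) - f(x_{n-1}))

Iteration 1:
  f(-0.150000) = -1.138771
  f(0.840000) = 0.172537
  x_2 = 0.840000 - 0.172537×(0.840000 - (-0.150000))/(0.172537 - (-1.138771))
       = 0.709739
Iteration 2:
  f(0.840000) = 0.172537
  f(0.709739) = -0.048792
  x_3 = 0.709739 - (-0.048792)×(0.709739 - 0.840000)/(-0.048792 - 0.172537)
       = 0.738455
Iteration 3:
  f(0.709739) = -0.048792
  f(0.738455) = -0.001054
  x_4 = 0.738455 - (-0.001054)×(0.738455 - 0.709739)/(-0.001054 - (-0.048792))
       = 0.739089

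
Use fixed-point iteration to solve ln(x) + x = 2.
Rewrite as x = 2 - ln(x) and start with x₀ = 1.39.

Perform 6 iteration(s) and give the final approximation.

Equation: ln(x) + x = 2
Fixed-point form: x = 2 - ln(x)
x₀ = 1.39

x_1 = g(1.390000) = 1.670696
x_2 = g(1.670696) = 1.486760
x_3 = g(1.486760) = 1.603401
x_4 = g(1.603401) = 1.527873
x_5 = g(1.527873) = 1.576123
x_6 = g(1.576123) = 1.545032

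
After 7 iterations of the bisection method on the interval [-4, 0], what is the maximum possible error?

Bisection error bound: |error| ≤ (b-a)/2^n
|error| ≤ (0 - (-4))/2^7 = 4/2^7
|error| ≤ 0.0312500000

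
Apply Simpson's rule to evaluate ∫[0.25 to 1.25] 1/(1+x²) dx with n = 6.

f(x) = 1/(1+x²)
a = 0.25, b = 1.25, n = 6
h = (b - a)/n = 0.166667

Simpson's rule: (h/3)[f(x₀) + 4f(x₁) + 2f(x₂) + ... + f(xₙ)]

x_0 = 0.2500, f(x_0) = 0.941176, coefficient = 1
x_1 = 0.4167, f(x_1) = 0.852071, coefficient = 4
x_2 = 0.5833, f(x_2) = 0.746114, coefficient = 2
x_3 = 0.7500, f(x_3) = 0.640000, coefficient = 4
x_4 = 0.9167, f(x_4) = 0.543396, coefficient = 2
x_5 = 1.0833, f(x_5) = 0.460064, coefficient = 4
x_6 = 1.2500, f(x_6) = 0.390244, coefficient = 1

I ≈ (0.166667/3) × 11.718980 = 0.651054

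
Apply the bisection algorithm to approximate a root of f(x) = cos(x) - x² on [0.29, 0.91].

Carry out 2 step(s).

f(x) = cos(x) - x²
Initial interval: [0.29, 0.91]

Iteration 1:
  c_1 = (0.290000 + 0.910000)/2 = 0.600000
  f(c_1) = f(0.600000) = 0.465336
  f(a) × f(c) ≥ 0, new interval: [0.600000, 0.910000]
Iteration 2:
  c_2 = (0.600000 + 0.910000)/2 = 0.755000
  f(c_2) = f(0.755000) = 0.158247
  f(a) × f(c) ≥ 0, new interval: [0.755000, 0.910000]

After 2 iteration(s), the approximation is c_2 = 0.755000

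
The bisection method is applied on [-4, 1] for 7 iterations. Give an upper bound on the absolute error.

Bisection error bound: |error| ≤ (b-a)/2^n
|error| ≤ (1 - (-4))/2^7 = 5/2^7
|error| ≤ 0.0390625000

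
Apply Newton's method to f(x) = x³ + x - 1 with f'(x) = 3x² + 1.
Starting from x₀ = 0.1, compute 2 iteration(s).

f(x) = x³ + x - 1
f'(x) = 3x² + 1
x₀ = 0.1

Newton-Raphson formula: x_{n+1} = x_n - f(x_n)/f'(x_n)

Iteration 1:
  f(0.100000) = -0.899000
  f'(0.100000) = 1.030000
  x_1 = 0.100000 - (-0.899000)/1.030000 = 0.972816
Iteration 2:
  f(0.972816) = 0.893459
  f'(0.972816) = 3.839110
  x_2 = 0.972816 - 0.893459/3.839110 = 0.740090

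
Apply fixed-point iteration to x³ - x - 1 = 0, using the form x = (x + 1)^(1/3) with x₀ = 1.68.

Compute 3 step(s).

Equation: x³ - x - 1 = 0
Fixed-point form: x = (x + 1)^(1/3)
x₀ = 1.68

x_1 = g(1.680000) = 1.389030
x_2 = g(1.389030) = 1.336823
x_3 = g(1.336823) = 1.327013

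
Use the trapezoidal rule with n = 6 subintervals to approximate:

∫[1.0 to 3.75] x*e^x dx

f(x) = x*e^x
a = 1.0, b = 3.75, n = 6
h = (b - a)/n = 0.458333

Trapezoidal rule: (h/2)[f(x₀) + 2f(x₁) + 2f(x₂) + ... + f(xₙ)]

x_0 = 1.0000, f(x_0) = 2.718282, coefficient = 1
x_1 = 1.4583, f(x_1) = 6.269067, coefficient = 2
x_2 = 1.9167, f(x_2) = 13.029998, coefficient = 2
x_3 = 2.3750, f(x_3) = 25.533656, coefficient = 2
x_4 = 2.8333, f(x_4) = 48.172446, coefficient = 2
x_5 = 3.2917, f(x_5) = 88.505145, coefficient = 2
x_6 = 3.7500, f(x_6) = 159.454058, coefficient = 1

I ≈ (0.458333/2) × 525.192966 = 120.356721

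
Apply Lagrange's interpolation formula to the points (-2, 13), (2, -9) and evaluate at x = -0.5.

Lagrange interpolation formula:
P(x) = Σ yᵢ × Lᵢ(x)
where Lᵢ(x) = Π_{j≠i} (x - xⱼ)/(xᵢ - xⱼ)

L_0(-0.5) = (-0.5 - 2)/(-2 - 2) = 0.625000
L_1(-0.5) = (-0.5 - (-2))/(2 - (-2)) = 0.375000

P(-0.5) = 13×L_0(-0.5) + (-9)×L_1(-0.5)
P(-0.5) = 4.750000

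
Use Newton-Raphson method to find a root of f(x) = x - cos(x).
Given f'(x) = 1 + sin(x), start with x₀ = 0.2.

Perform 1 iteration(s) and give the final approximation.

f(x) = x - cos(x)
f'(x) = 1 + sin(x)
x₀ = 0.2

Newton-Raphson formula: x_{n+1} = x_n - f(x_n)/f'(x_n)

Iteration 1:
  f(0.200000) = -0.780067
  f'(0.200000) = 1.198669
  x_1 = 0.200000 - (-0.780067)/1.198669 = 0.850777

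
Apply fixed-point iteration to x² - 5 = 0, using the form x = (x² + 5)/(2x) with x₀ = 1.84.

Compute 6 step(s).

Equation: x² - 5 = 0
Fixed-point form: x = (x² + 5)/(2x)
x₀ = 1.84

x_1 = g(1.840000) = 2.278696
x_2 = g(2.278696) = 2.236467
x_3 = g(2.236467) = 2.236068
x_4 = g(2.236068) = 2.236068
x_5 = g(2.236068) = 2.236068
x_6 = g(2.236068) = 2.236068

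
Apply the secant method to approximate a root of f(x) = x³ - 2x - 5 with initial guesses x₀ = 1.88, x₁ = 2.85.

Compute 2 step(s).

f(x) = x³ - 2x - 5
x₀ = 1.88, x₁ = 2.85

Secant formula: x_{n+1} = x_n - f(x_n)(x_n - x_{n-1})/(f(x_n) - f(x_{n-1}))

Iteration 1:
  f(1.880000) = -2.115328
  f(2.850000) = 12.449125
  x_2 = 2.850000 - 12.449125×(2.850000 - 1.880000)/(12.449125 - (-2.115328))
       = 2.020882
Iteration 2:
  f(2.850000) = 12.449125
  f(2.020882) = -0.788555
  x_3 = 2.020882 - (-0.788555)×(2.020882 - 2.850000)/(-0.788555 - 12.449125)
       = 2.070272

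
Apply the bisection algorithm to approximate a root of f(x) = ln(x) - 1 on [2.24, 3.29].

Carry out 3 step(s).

f(x) = ln(x) - 1
Initial interval: [2.24, 3.29]

Iteration 1:
  c_1 = (2.240000 + 3.290000)/2 = 2.765000
  f(c_1) = f(2.765000) = 0.017041
  f(a) × f(c) < 0, new interval: [2.240000, 2.765000]
Iteration 2:
  c_2 = (2.240000 + 2.765000)/2 = 2.502500
  f(c_2) = f(2.502500) = -0.082710
  f(a) × f(c) ≥ 0, new interval: [2.502500, 2.765000]
Iteration 3:
  c_3 = (2.502500 + 2.765000)/2 = 2.633750
  f(c_3) = f(2.633750) = -0.031591
  f(a) × f(c) ≥ 0, new interval: [2.633750, 2.765000]

After 3 iteration(s), the approximation is c_3 = 2.633750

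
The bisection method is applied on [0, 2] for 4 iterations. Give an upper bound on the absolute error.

Bisection error bound: |error| ≤ (b-a)/2^n
|error| ≤ (2 - 0)/2^4 = 2/2^4
|error| ≤ 0.1250000000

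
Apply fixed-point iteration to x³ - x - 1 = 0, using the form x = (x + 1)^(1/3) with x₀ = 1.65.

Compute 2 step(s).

Equation: x³ - x - 1 = 0
Fixed-point form: x = (x + 1)^(1/3)
x₀ = 1.65

x_1 = g(1.650000) = 1.383828
x_2 = g(1.383828) = 1.335852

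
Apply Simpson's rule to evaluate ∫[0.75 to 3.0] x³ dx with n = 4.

f(x) = x³
a = 0.75, b = 3.0, n = 4
h = (b - a)/n = 0.562500

Simpson's rule: (h/3)[f(x₀) + 4f(x₁) + 2f(x₂) + ... + f(xₙ)]

x_0 = 0.7500, f(x_0) = 0.421875, coefficient = 1
x_1 = 1.3125, f(x_1) = 2.260986, coefficient = 4
x_2 = 1.8750, f(x_2) = 6.591797, coefficient = 2
x_3 = 2.4375, f(x_3) = 14.482178, coefficient = 4
x_4 = 3.0000, f(x_4) = 27.000000, coefficient = 1

I ≈ (0.562500/3) × 107.578125 = 20.170898
Exact value: 20.170898
Error: 0.000000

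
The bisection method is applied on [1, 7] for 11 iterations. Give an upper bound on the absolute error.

Bisection error bound: |error| ≤ (b-a)/2^n
|error| ≤ (7 - 1)/2^11 = 6/2^11
|error| ≤ 0.0029296875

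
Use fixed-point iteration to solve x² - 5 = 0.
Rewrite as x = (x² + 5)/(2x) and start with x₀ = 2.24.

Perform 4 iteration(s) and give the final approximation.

Equation: x² - 5 = 0
Fixed-point form: x = (x² + 5)/(2x)
x₀ = 2.24

x_1 = g(2.240000) = 2.236071
x_2 = g(2.236071) = 2.236068
x_3 = g(2.236068) = 2.236068
x_4 = g(2.236068) = 2.236068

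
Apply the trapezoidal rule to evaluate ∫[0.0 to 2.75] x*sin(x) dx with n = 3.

f(x) = x*sin(x)
a = 0.0, b = 2.75, n = 3
h = (b - a)/n = 0.916667

Trapezoidal rule: (h/2)[f(x₀) + 2f(x₁) + 2f(x₂) + ... + f(xₙ)]

x_0 = 0.0000, f(x_0) = 0.000000, coefficient = 1
x_1 = 0.9167, f(x_1) = 0.727446, coefficient = 2
x_2 = 1.8333, f(x_2) = 1.770514, coefficient = 2
x_3 = 2.7500, f(x_3) = 1.049568, coefficient = 1

I ≈ (0.916667/2) × 6.045487 = 2.770848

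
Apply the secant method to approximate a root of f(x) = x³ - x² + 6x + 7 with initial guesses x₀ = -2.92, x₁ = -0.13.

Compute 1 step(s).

f(x) = x³ - x² + 6x + 7
x₀ = -2.92, x₁ = -0.13

Secant formula: x_{n+1} = x_n - f(x_n)(x_n - x_{n-1})/(f(x_n) - f(x_{n-1}))

Iteration 1:
  f(-2.920000) = -43.943488
  f(-0.130000) = 6.200903
  x_2 = -0.130000 - 6.200903×(-0.130000 - (-2.920000))/(6.200903 - (-43.943488))
       = -0.475014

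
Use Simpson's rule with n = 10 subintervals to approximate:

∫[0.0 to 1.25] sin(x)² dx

f(x) = sin(x)²
a = 0.0, b = 1.25, n = 10
h = (b - a)/n = 0.125000

Simpson's rule: (h/3)[f(x₀) + 4f(x₁) + 2f(x₂) + ... + f(xₙ)]

x_0 = 0.0000, f(x_0) = 0.000000, coefficient = 1
x_1 = 0.1250, f(x_1) = 0.015544, coefficient = 4
x_2 = 0.2500, f(x_2) = 0.061209, coefficient = 2
x_3 = 0.3750, f(x_3) = 0.134156, coefficient = 4
x_4 = 0.5000, f(x_4) = 0.229849, coefficient = 2
x_5 = 0.6250, f(x_5) = 0.342339, coefficient = 4
x_6 = 0.7500, f(x_6) = 0.464631, coefficient = 2
x_7 = 0.8750, f(x_7) = 0.589123, coefficient = 4
x_8 = 1.0000, f(x_8) = 0.708073, coefficient = 2
x_9 = 1.1250, f(x_9) = 0.814087, coefficient = 4
x_10 = 1.2500, f(x_10) = 0.900572, coefficient = 1

I ≈ (0.125000/3) × 11.409089 = 0.475379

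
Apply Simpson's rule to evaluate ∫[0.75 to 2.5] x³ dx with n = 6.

f(x) = x³
a = 0.75, b = 2.5, n = 6
h = (b - a)/n = 0.291667

Simpson's rule: (h/3)[f(x₀) + 4f(x₁) + 2f(x₂) + ... + f(xₙ)]

x_0 = 0.7500, f(x_0) = 0.421875, coefficient = 1
x_1 = 1.0417, f(x_1) = 1.130281, coefficient = 4
x_2 = 1.3333, f(x_2) = 2.370370, coefficient = 2
x_3 = 1.6250, f(x_3) = 4.291016, coefficient = 4
x_4 = 1.9167, f(x_4) = 7.041088, coefficient = 2
x_5 = 2.2083, f(x_5) = 10.769459, coefficient = 4
x_6 = 2.5000, f(x_6) = 15.625000, coefficient = 1

I ≈ (0.291667/3) × 99.632813 = 9.686523
Exact value: 9.686523
Error: 0.000000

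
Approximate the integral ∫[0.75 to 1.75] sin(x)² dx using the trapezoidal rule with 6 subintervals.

f(x) = sin(x)²
a = 0.75, b = 1.75, n = 6
h = (b - a)/n = 0.166667

Trapezoidal rule: (h/2)[f(x₀) + 2f(x₁) + 2f(x₂) + ... + f(xₙ)]

x_0 = 0.7500, f(x_0) = 0.464631, coefficient = 1
x_1 = 0.9167, f(x_1) = 0.629766, coefficient = 2
x_2 = 1.0833, f(x_2) = 0.780615, coefficient = 2
x_3 = 1.2500, f(x_3) = 0.900572, coefficient = 2
x_4 = 1.4167, f(x_4) = 0.976432, coefficient = 2
x_5 = 1.5833, f(x_5) = 0.999843, coefficient = 2
x_6 = 1.7500, f(x_6) = 0.968228, coefficient = 1

I ≈ (0.166667/2) × 10.007313 = 0.833943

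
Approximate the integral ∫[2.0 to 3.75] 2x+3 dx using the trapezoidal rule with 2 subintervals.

f(x) = 2x+3
a = 2.0, b = 3.75, n = 2
h = (b - a)/n = 0.875000

Trapezoidal rule: (h/2)[f(x₀) + 2f(x₁) + 2f(x₂) + ... + f(xₙ)]

x_0 = 2.0000, f(x_0) = 7.000000, coefficient = 1
x_1 = 2.8750, f(x_1) = 8.750000, coefficient = 2
x_2 = 3.7500, f(x_2) = 10.500000, coefficient = 1

I ≈ (0.875000/2) × 35.000000 = 15.312500
Exact value: 15.312500
Error: 0.000000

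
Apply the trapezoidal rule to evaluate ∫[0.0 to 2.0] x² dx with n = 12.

f(x) = x²
a = 0.0, b = 2.0, n = 12
h = (b - a)/n = 0.166667

Trapezoidal rule: (h/2)[f(x₀) + 2f(x₁) + 2f(x₂) + ... + f(xₙ)]

x_0 = 0.0000, f(x_0) = 0.000000, coefficient = 1
x_1 = 0.1667, f(x_1) = 0.027778, coefficient = 2
x_2 = 0.3333, f(x_2) = 0.111111, coefficient = 2
x_3 = 0.5000, f(x_3) = 0.250000, coefficient = 2
x_4 = 0.6667, f(x_4) = 0.444444, coefficient = 2
x_5 = 0.8333, f(x_5) = 0.694444, coefficient = 2
x_6 = 1.0000, f(x_6) = 1.000000, coefficient = 2
x_7 = 1.1667, f(x_7) = 1.361111, coefficient = 2
x_8 = 1.3333, f(x_8) = 1.777778, coefficient = 2
x_9 = 1.5000, f(x_9) = 2.250000, coefficient = 2
x_10 = 1.6667, f(x_10) = 2.777778, coefficient = 2
x_11 = 1.8333, f(x_11) = 3.361111, coefficient = 2
x_12 = 2.0000, f(x_12) = 4.000000, coefficient = 1

I ≈ (0.166667/2) × 32.111111 = 2.675926
Exact value: 2.666667
Error: 0.009259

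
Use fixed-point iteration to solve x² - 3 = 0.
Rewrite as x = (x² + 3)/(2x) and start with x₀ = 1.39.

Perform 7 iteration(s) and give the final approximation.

Equation: x² - 3 = 0
Fixed-point form: x = (x² + 3)/(2x)
x₀ = 1.39

x_1 = g(1.390000) = 1.774137
x_2 = g(1.774137) = 1.732550
x_3 = g(1.732550) = 1.732051
x_4 = g(1.732051) = 1.732051
x_5 = g(1.732051) = 1.732051
x_6 = g(1.732051) = 1.732051
x_7 = g(1.732051) = 1.732051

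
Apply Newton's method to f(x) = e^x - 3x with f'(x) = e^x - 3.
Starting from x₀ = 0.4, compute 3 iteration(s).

f(x) = e^x - 3x
f'(x) = e^x - 3
x₀ = 0.4

Newton-Raphson formula: x_{n+1} = x_n - f(x_n)/f'(x_n)

Iteration 1:
  f(0.400000) = 0.291825
  f'(0.400000) = -1.508175
  x_1 = 0.400000 - 0.291825/(-1.508175) = 0.593495
Iteration 2:
  f(0.593495) = 0.029819
  f'(0.593495) = -1.189695
  x_2 = 0.593495 - 0.029819/(-1.189695) = 0.618560
Iteration 3:
  f(0.618560) = 0.000573
  f'(0.618560) = -1.143747
  x_3 = 0.618560 - 0.000573/(-1.143747) = 0.619061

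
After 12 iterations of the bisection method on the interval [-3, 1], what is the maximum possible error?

Bisection error bound: |error| ≤ (b-a)/2^n
|error| ≤ (1 - (-3))/2^12 = 4/2^12
|error| ≤ 0.0009765625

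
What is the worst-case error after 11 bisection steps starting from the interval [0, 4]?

Bisection error bound: |error| ≤ (b-a)/2^n
|error| ≤ (4 - 0)/2^11 = 4/2^11
|error| ≤ 0.0019531250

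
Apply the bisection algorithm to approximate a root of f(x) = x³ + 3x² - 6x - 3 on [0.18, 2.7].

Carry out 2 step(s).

f(x) = x³ + 3x² - 6x - 3
Initial interval: [0.18, 2.7]

Iteration 1:
  c_1 = (0.180000 + 2.700000)/2 = 1.440000
  f(c_1) = f(1.440000) = -2.433216
  f(a) × f(c) ≥ 0, new interval: [1.440000, 2.700000]
Iteration 2:
  c_2 = (1.440000 + 2.700000)/2 = 2.070000
  f(c_2) = f(2.070000) = 6.304443
  f(a) × f(c) < 0, new interval: [1.440000, 2.070000]

After 2 iteration(s), the approximation is c_2 = 2.070000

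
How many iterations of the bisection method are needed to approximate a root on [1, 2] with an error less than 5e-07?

We need (b-a)/2^n ≤ 5e-07
(2 - 1)/2^n ≤ 5e-07
1/2^n ≤ 5e-07
2^n ≥ 2000000
n ≥ log₂(2000000) = 20.93
n ≥ 21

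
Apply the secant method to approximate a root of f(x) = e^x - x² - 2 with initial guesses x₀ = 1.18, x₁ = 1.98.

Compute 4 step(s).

f(x) = e^x - x² - 2
x₀ = 1.18, x₁ = 1.98

Secant formula: x_{n+1} = x_n - f(x_n)(x_n - x_{n-1})/(f(x_n) - f(x_{n-1}))

Iteration 1:
  f(1.180000) = -0.138026
  f(1.980000) = 1.322343
  x_2 = 1.980000 - 1.322343×(1.980000 - 1.180000)/(1.322343 - (-0.138026))
       = 1.255611
Iteration 2:
  f(1.980000) = 1.322343
  f(1.255611) = -0.066576
  x_3 = 1.255611 - (-0.066576)×(1.255611 - 1.980000)/(-0.066576 - 1.322343)
       = 1.290334
Iteration 3:
  f(1.255611) = -0.066576
  f(1.290334) = -0.030962
  x_4 = 1.290334 - (-0.030962)×(1.290334 - 1.255611)/(-0.030962 - (-0.066576))
       = 1.320520
Iteration 4:
  f(1.290334) = -0.030962
  f(1.320520) = 0.001596
  x_5 = 1.320520 - 0.001596×(1.320520 - 1.290334)/(0.001596 - (-0.030962))
       = 1.319041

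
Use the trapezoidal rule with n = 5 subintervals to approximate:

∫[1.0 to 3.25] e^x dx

f(x) = e^x
a = 1.0, b = 3.25, n = 5
h = (b - a)/n = 0.450000

Trapezoidal rule: (h/2)[f(x₀) + 2f(x₁) + 2f(x₂) + ... + f(xₙ)]

x_0 = 1.0000, f(x_0) = 2.718282, coefficient = 1
x_1 = 1.4500, f(x_1) = 4.263115, coefficient = 2
x_2 = 1.9000, f(x_2) = 6.685894, coefficient = 2
x_3 = 2.3500, f(x_3) = 10.485570, coefficient = 2
x_4 = 2.8000, f(x_4) = 16.444647, coefficient = 2
x_5 = 3.2500, f(x_5) = 25.790340, coefficient = 1

I ≈ (0.450000/2) × 104.267073 = 23.460091
Exact value: 23.072058
Error: 0.388033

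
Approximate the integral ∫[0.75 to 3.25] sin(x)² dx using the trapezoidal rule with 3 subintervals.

f(x) = sin(x)²
a = 0.75, b = 3.25, n = 3
h = (b - a)/n = 0.833333

Trapezoidal rule: (h/2)[f(x₀) + 2f(x₁) + 2f(x₂) + ... + f(xₙ)]

x_0 = 0.7500, f(x_0) = 0.464631, coefficient = 1
x_1 = 1.5833, f(x_1) = 0.999843, coefficient = 2
x_2 = 2.4167, f(x_2) = 0.439675, coefficient = 2
x_3 = 3.2500, f(x_3) = 0.011706, coefficient = 1

I ≈ (0.833333/2) × 3.355374 = 1.398072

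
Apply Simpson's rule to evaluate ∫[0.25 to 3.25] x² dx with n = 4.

f(x) = x²
a = 0.25, b = 3.25, n = 4
h = (b - a)/n = 0.750000

Simpson's rule: (h/3)[f(x₀) + 4f(x₁) + 2f(x₂) + ... + f(xₙ)]

x_0 = 0.2500, f(x_0) = 0.062500, coefficient = 1
x_1 = 1.0000, f(x_1) = 1.000000, coefficient = 4
x_2 = 1.7500, f(x_2) = 3.062500, coefficient = 2
x_3 = 2.5000, f(x_3) = 6.250000, coefficient = 4
x_4 = 3.2500, f(x_4) = 10.562500, coefficient = 1

I ≈ (0.750000/3) × 45.750000 = 11.437500
Exact value: 11.437500
Error: 0.000000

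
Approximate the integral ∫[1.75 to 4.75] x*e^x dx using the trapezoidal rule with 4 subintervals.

f(x) = x*e^x
a = 1.75, b = 4.75, n = 4
h = (b - a)/n = 0.750000

Trapezoidal rule: (h/2)[f(x₀) + 2f(x₁) + 2f(x₂) + ... + f(xₙ)]

x_0 = 1.7500, f(x_0) = 10.070555, coefficient = 1
x_1 = 2.5000, f(x_1) = 30.456235, coefficient = 2
x_2 = 3.2500, f(x_2) = 83.818605, coefficient = 2
x_3 = 4.0000, f(x_3) = 218.392600, coefficient = 2
x_4 = 4.7500, f(x_4) = 549.025352, coefficient = 1

I ≈ (0.750000/2) × 1224.430786 = 459.161545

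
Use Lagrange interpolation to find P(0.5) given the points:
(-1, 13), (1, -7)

Lagrange interpolation formula:
P(x) = Σ yᵢ × Lᵢ(x)
where Lᵢ(x) = Π_{j≠i} (x - xⱼ)/(xᵢ - xⱼ)

L_0(0.5) = (0.5 - 1)/(-1 - 1) = 0.250000
L_1(0.5) = (0.5 - (-1))/(1 - (-1)) = 0.750000

P(0.5) = 13×L_0(0.5) + (-7)×L_1(0.5)
P(0.5) = -2.000000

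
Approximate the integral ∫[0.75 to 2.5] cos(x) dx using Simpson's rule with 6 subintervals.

f(x) = cos(x)
a = 0.75, b = 2.5, n = 6
h = (b - a)/n = 0.291667

Simpson's rule: (h/3)[f(x₀) + 4f(x₁) + 2f(x₂) + ... + f(xₙ)]

x_0 = 0.7500, f(x_0) = 0.731689, coefficient = 1
x_1 = 1.0417, f(x_1) = 0.504782, coefficient = 4
x_2 = 1.3333, f(x_2) = 0.235238, coefficient = 2
x_3 = 1.6250, f(x_3) = -0.054177, coefficient = 4
x_4 = 1.9167, f(x_4) = -0.339016, coefficient = 2
x_5 = 2.2083, f(x_5) = -0.595218, coefficient = 4
x_6 = 2.5000, f(x_6) = -0.801144, coefficient = 1

I ≈ (0.291667/3) × -0.855463 = -0.083170
Exact value: -0.083167
Error: 0.000003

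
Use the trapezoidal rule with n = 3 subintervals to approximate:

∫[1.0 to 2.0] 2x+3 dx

f(x) = 2x+3
a = 1.0, b = 2.0, n = 3
h = (b - a)/n = 0.333333

Trapezoidal rule: (h/2)[f(x₀) + 2f(x₁) + 2f(x₂) + ... + f(xₙ)]

x_0 = 1.0000, f(x_0) = 5.000000, coefficient = 1
x_1 = 1.3333, f(x_1) = 5.666667, coefficient = 2
x_2 = 1.6667, f(x_2) = 6.333333, coefficient = 2
x_3 = 2.0000, f(x_3) = 7.000000, coefficient = 1

I ≈ (0.333333/2) × 36.000000 = 6.000000
Exact value: 6.000000
Error: 0.000000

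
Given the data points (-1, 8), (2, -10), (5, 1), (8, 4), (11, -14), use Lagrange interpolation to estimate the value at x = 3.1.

Lagrange interpolation formula:
P(x) = Σ yᵢ × Lᵢ(x)
where Lᵢ(x) = Π_{j≠i} (x - xⱼ)/(xᵢ - xⱼ)

L_0(3.1) = (3.1 - 2)/(-1 - 2) × (3.1 - 5)/(-1 - 5) × (3.1 - 8)/(-1 - 8) × (3.1 - 11)/(-1 - 11) = -0.041617
L_1(3.1) = (3.1 - (-1))/(2 - (-1)) × (3.1 - 5)/(2 - 5) × (3.1 - 8)/(2 - 8) × (3.1 - 11)/(2 - 11) = 0.620475
L_2(3.1) = (3.1 - (-1))/(5 - (-1)) × (3.1 - 2)/(5 - 2) × (3.1 - 8)/(5 - 8) × (3.1 - 11)/(5 - 11) = 0.538834
L_3(3.1) = (3.1 - (-1))/(8 - (-1)) × (3.1 - 2)/(8 - 2) × (3.1 - 5)/(8 - 5) × (3.1 - 11)/(8 - 11) = -0.139290
L_4(3.1) = (3.1 - (-1))/(11 - (-1)) × (3.1 - 2)/(11 - 2) × (3.1 - 5)/(11 - 5) × (3.1 - 8)/(11 - 8) = 0.021599

P(3.1) = 8×L_0(3.1) + (-10)×L_1(3.1) + 1×L_2(3.1) + 4×L_3(3.1) + (-14)×L_4(3.1)
P(3.1) = -6.858400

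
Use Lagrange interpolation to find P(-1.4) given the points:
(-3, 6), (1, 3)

Lagrange interpolation formula:
P(x) = Σ yᵢ × Lᵢ(x)
where Lᵢ(x) = Π_{j≠i} (x - xⱼ)/(xᵢ - xⱼ)

L_0(-1.4) = (-1.4 - 1)/(-3 - 1) = 0.600000
L_1(-1.4) = (-1.4 - (-3))/(1 - (-3)) = 0.400000

P(-1.4) = 6×L_0(-1.4) + 3×L_1(-1.4)
P(-1.4) = 4.800000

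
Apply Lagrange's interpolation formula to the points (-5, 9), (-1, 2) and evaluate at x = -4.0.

Lagrange interpolation formula:
P(x) = Σ yᵢ × Lᵢ(x)
where Lᵢ(x) = Π_{j≠i} (x - xⱼ)/(xᵢ - xⱼ)

L_0(-4.0) = (-4.0 - (-1))/(-5 - (-1)) = 0.750000
L_1(-4.0) = (-4.0 - (-5))/(-1 - (-5)) = 0.250000

P(-4.0) = 9×L_0(-4.0) + 2×L_1(-4.0)
P(-4.0) = 7.250000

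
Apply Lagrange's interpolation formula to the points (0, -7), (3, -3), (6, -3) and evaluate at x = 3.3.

Lagrange interpolation formula:
P(x) = Σ yᵢ × Lᵢ(x)
where Lᵢ(x) = Π_{j≠i} (x - xⱼ)/(xᵢ - xⱼ)

L_0(3.3) = (3.3 - 3)/(0 - 3) × (3.3 - 6)/(0 - 6) = -0.045000
L_1(3.3) = (3.3 - 0)/(3 - 0) × (3.3 - 6)/(3 - 6) = 0.990000
L_2(3.3) = (3.3 - 0)/(6 - 0) × (3.3 - 3)/(6 - 3) = 0.055000

P(3.3) = (-7)×L_0(3.3) + (-3)×L_1(3.3) + (-3)×L_2(3.3)
P(3.3) = -2.820000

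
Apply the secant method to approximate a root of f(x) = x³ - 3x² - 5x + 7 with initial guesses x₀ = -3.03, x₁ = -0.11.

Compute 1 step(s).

f(x) = x³ - 3x² - 5x + 7
x₀ = -3.03, x₁ = -0.11

Secant formula: x_{n+1} = x_n - f(x_n)(x_n - x_{n-1})/(f(x_n) - f(x_{n-1}))

Iteration 1:
  f(-3.030000) = -33.210827
  f(-0.110000) = 7.512369
  x_2 = -0.110000 - 7.512369×(-0.110000 - (-3.030000))/(7.512369 - (-33.210827))
       = -0.648664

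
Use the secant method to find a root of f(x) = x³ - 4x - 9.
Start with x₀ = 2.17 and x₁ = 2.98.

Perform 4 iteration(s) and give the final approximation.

f(x) = x³ - 4x - 9
x₀ = 2.17, x₁ = 2.98

Secant formula: x_{n+1} = x_n - f(x_n)(x_n - x_{n-1})/(f(x_n) - f(x_{n-1}))

Iteration 1:
  f(2.170000) = -7.461687
  f(2.980000) = 5.543592
  x_2 = 2.980000 - 5.543592×(2.980000 - 2.170000)/(5.543592 - (-7.461687))
       = 2.634732
Iteration 2:
  f(2.980000) = 5.543592
  f(2.634732) = -1.249116
  x_3 = 2.634732 - (-1.249116)×(2.634732 - 2.980000)/(-1.249116 - 5.543592)
       = 2.698223
Iteration 3:
  f(2.634732) = -1.249116
  f(2.698223) = -0.148723
  x_4 = 2.698223 - (-0.148723)×(2.698223 - 2.634732)/(-0.148723 - (-1.249116))
       = 2.706805
Iteration 4:
  f(2.698223) = -0.148723
  f(2.706805) = 0.004972
  x_5 = 2.706805 - 0.004972×(2.706805 - 2.698223)/(0.004972 - (-0.148723))
       = 2.706527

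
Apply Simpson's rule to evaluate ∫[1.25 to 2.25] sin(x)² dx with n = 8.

f(x) = sin(x)²
a = 1.25, b = 2.25, n = 8
h = (b - a)/n = 0.125000

Simpson's rule: (h/3)[f(x₀) + 4f(x₁) + 2f(x₂) + ... + f(xₙ)]

x_0 = 1.2500, f(x_0) = 0.900572, coefficient = 1
x_1 = 1.3750, f(x_1) = 0.962151, coefficient = 4
x_2 = 1.5000, f(x_2) = 0.994996, coefficient = 2
x_3 = 1.6250, f(x_3) = 0.997065, coefficient = 4
x_4 = 1.7500, f(x_4) = 0.968228, coefficient = 2
x_5 = 1.8750, f(x_5) = 0.910280, coefficient = 4
x_6 = 2.0000, f(x_6) = 0.826822, coefficient = 2
x_7 = 2.1250, f(x_7) = 0.723044, coefficient = 4
x_8 = 2.2500, f(x_8) = 0.605398, coefficient = 1

I ≈ (0.125000/3) × 21.456220 = 0.894009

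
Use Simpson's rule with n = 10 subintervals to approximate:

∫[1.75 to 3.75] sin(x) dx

f(x) = sin(x)
a = 1.75, b = 3.75, n = 10
h = (b - a)/n = 0.200000

Simpson's rule: (h/3)[f(x₀) + 4f(x₁) + 2f(x₂) + ... + f(xₙ)]

x_0 = 1.7500, f(x_0) = 0.983986, coefficient = 1
x_1 = 1.9500, f(x_1) = 0.928960, coefficient = 4
x_2 = 2.1500, f(x_2) = 0.836899, coefficient = 2
x_3 = 2.3500, f(x_3) = 0.711473, coefficient = 4
x_4 = 2.5500, f(x_4) = 0.557684, coefficient = 2
x_5 = 2.7500, f(x_5) = 0.381661, coefficient = 4
x_6 = 2.9500, f(x_6) = 0.190423, coefficient = 2
x_7 = 3.1500, f(x_7) = -0.008407, coefficient = 4
x_8 = 3.3500, f(x_8) = -0.206902, coefficient = 2
x_9 = 3.5500, f(x_9) = -0.397148, coefficient = 4
x_10 = 3.7500, f(x_10) = -0.571561, coefficient = 1

I ≈ (0.200000/3) × 9.634786 = 0.642319
Exact value: 0.642313
Error: 0.000006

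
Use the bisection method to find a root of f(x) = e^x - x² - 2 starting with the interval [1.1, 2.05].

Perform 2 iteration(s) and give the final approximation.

f(x) = e^x - x² - 2
Initial interval: [1.1, 2.05]

Iteration 1:
  c_1 = (1.100000 + 2.050000)/2 = 1.575000
  f(c_1) = f(1.575000) = 0.350117
  f(a) × f(c) < 0, new interval: [1.100000, 1.575000]
Iteration 2:
  c_2 = (1.100000 + 1.575000)/2 = 1.337500
  f(c_2) = f(1.337500) = 0.020602
  f(a) × f(c) < 0, new interval: [1.100000, 1.337500]

After 2 iteration(s), the approximation is c_2 = 1.337500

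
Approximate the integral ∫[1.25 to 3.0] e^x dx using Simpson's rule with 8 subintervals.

f(x) = e^x
a = 1.25, b = 3.0, n = 8
h = (b - a)/n = 0.218750

Simpson's rule: (h/3)[f(x₀) + 4f(x₁) + 2f(x₂) + ... + f(xₙ)]

x_0 = 1.2500, f(x_0) = 3.490343, coefficient = 1
x_1 = 1.4688, f(x_1) = 4.343802, coefficient = 4
x_2 = 1.6875, f(x_2) = 5.405949, coefficient = 2
x_3 = 1.9062, f(x_3) = 6.727812, coefficient = 4
x_4 = 2.1250, f(x_4) = 8.372897, coefficient = 2
x_5 = 2.3438, f(x_5) = 10.420239, coefficient = 4
x_6 = 2.5625, f(x_6) = 12.968197, coefficient = 2
x_7 = 2.7812, f(x_7) = 16.139182, coefficient = 4
x_8 = 3.0000, f(x_8) = 20.085537, coefficient = 1

I ≈ (0.218750/3) × 227.594110 = 16.595404
Exact value: 16.595194
Error: 0.000210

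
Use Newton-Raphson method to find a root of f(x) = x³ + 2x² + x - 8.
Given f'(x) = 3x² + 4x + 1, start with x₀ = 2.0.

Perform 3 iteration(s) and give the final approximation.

f(x) = x³ + 2x² + x - 8
f'(x) = 3x² + 4x + 1
x₀ = 2.0

Newton-Raphson formula: x_{n+1} = x_n - f(x_n)/f'(x_n)

Iteration 1:
  f(2.000000) = 10.000000
  f'(2.000000) = 21.000000
  x_1 = 2.000000 - 10.000000/21.000000 = 1.523810
Iteration 2:
  f(1.523810) = 1.706079
  f'(1.523810) = 14.061224
  x_2 = 1.523810 - 1.706079/14.061224 = 1.402477
Iteration 3:
  f(1.402477) = 0.094955
  f'(1.402477) = 12.510737
  x_3 = 1.402477 - 0.094955/12.510737 = 1.394887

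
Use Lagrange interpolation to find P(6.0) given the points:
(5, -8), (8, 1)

Lagrange interpolation formula:
P(x) = Σ yᵢ × Lᵢ(x)
where Lᵢ(x) = Π_{j≠i} (x - xⱼ)/(xᵢ - xⱼ)

L_0(6.0) = (6.0 - 8)/(5 - 8) = 0.666667
L_1(6.0) = (6.0 - 5)/(8 - 5) = 0.333333

P(6.0) = (-8)×L_0(6.0) + 1×L_1(6.0)
P(6.0) = -5.000000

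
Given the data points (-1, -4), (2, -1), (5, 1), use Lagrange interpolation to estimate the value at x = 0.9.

Lagrange interpolation formula:
P(x) = Σ yᵢ × Lᵢ(x)
where Lᵢ(x) = Π_{j≠i} (x - xⱼ)/(xᵢ - xⱼ)

L_0(0.9) = (0.9 - 2)/(-1 - 2) × (0.9 - 5)/(-1 - 5) = 0.250556
L_1(0.9) = (0.9 - (-1))/(2 - (-1)) × (0.9 - 5)/(2 - 5) = 0.865556
L_2(0.9) = (0.9 - (-1))/(5 - (-1)) × (0.9 - 2)/(5 - 2) = -0.116111

P(0.9) = (-4)×L_0(0.9) + (-1)×L_1(0.9) + 1×L_2(0.9)
P(0.9) = -1.983889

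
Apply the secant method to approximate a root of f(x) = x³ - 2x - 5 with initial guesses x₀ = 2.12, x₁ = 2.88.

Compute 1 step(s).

f(x) = x³ - 2x - 5
x₀ = 2.12, x₁ = 2.88

Secant formula: x_{n+1} = x_n - f(x_n)(x_n - x_{n-1})/(f(x_n) - f(x_{n-1}))

Iteration 1:
  f(2.120000) = 0.288128
  f(2.880000) = 13.127872
  x_2 = 2.880000 - 13.127872×(2.880000 - 2.120000)/(13.127872 - 0.288128)
       = 2.102945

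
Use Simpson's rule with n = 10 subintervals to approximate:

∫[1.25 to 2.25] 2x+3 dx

f(x) = 2x+3
a = 1.25, b = 2.25, n = 10
h = (b - a)/n = 0.100000

Simpson's rule: (h/3)[f(x₀) + 4f(x₁) + 2f(x₂) + ... + f(xₙ)]

x_0 = 1.2500, f(x_0) = 5.500000, coefficient = 1
x_1 = 1.3500, f(x_1) = 5.700000, coefficient = 4
x_2 = 1.4500, f(x_2) = 5.900000, coefficient = 2
x_3 = 1.5500, f(x_3) = 6.100000, coefficient = 4
x_4 = 1.6500, f(x_4) = 6.300000, coefficient = 2
x_5 = 1.7500, f(x_5) = 6.500000, coefficient = 4
x_6 = 1.8500, f(x_6) = 6.700000, coefficient = 2
x_7 = 1.9500, f(x_7) = 6.900000, coefficient = 4
x_8 = 2.0500, f(x_8) = 7.100000, coefficient = 2
x_9 = 2.1500, f(x_9) = 7.300000, coefficient = 4
x_10 = 2.2500, f(x_10) = 7.500000, coefficient = 1

I ≈ (0.100000/3) × 195.000000 = 6.500000
Exact value: 6.500000
Error: 0.000000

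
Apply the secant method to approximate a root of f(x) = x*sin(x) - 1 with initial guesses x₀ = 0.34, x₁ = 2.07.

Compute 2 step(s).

f(x) = x*sin(x) - 1
x₀ = 0.34, x₁ = 2.07

Secant formula: x_{n+1} = x_n - f(x_n)(x_n - x_{n-1})/(f(x_n) - f(x_{n-1}))

Iteration 1:
  f(0.340000) = -0.886614
  f(2.070000) = 0.817386
  x_2 = 2.070000 - 0.817386×(2.070000 - 0.340000)/(0.817386 - (-0.886614))
       = 1.240143
Iteration 2:
  f(2.070000) = 0.817386
  f(1.240143) = 0.172964
  x_3 = 1.240143 - 0.172964×(1.240143 - 2.070000)/(0.172964 - 0.817386)
       = 1.017407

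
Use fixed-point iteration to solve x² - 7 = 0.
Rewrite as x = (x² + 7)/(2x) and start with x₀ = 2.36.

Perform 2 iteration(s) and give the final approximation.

Equation: x² - 7 = 0
Fixed-point form: x = (x² + 7)/(2x)
x₀ = 2.36

x_1 = g(2.360000) = 2.663051
x_2 = g(2.663051) = 2.645808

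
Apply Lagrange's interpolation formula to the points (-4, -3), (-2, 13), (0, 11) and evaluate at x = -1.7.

Lagrange interpolation formula:
P(x) = Σ yᵢ × Lᵢ(x)
where Lᵢ(x) = Π_{j≠i} (x - xⱼ)/(xᵢ - xⱼ)

L_0(-1.7) = (-1.7 - (-2))/(-4 - (-2)) × (-1.7 - 0)/(-4 - 0) = -0.063750
L_1(-1.7) = (-1.7 - (-4))/(-2 - (-4)) × (-1.7 - 0)/(-2 - 0) = 0.977500
L_2(-1.7) = (-1.7 - (-4))/(0 - (-4)) × (-1.7 - (-2))/(0 - (-2)) = 0.086250

P(-1.7) = (-3)×L_0(-1.7) + 13×L_1(-1.7) + 11×L_2(-1.7)
P(-1.7) = 13.847500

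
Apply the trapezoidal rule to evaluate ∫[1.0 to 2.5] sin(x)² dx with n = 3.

f(x) = sin(x)²
a = 1.0, b = 2.5, n = 3
h = (b - a)/n = 0.500000

Trapezoidal rule: (h/2)[f(x₀) + 2f(x₁) + 2f(x₂) + ... + f(xₙ)]

x_0 = 1.0000, f(x_0) = 0.708073, coefficient = 1
x_1 = 1.5000, f(x_1) = 0.994996, coefficient = 2
x_2 = 2.0000, f(x_2) = 0.826822, coefficient = 2
x_3 = 2.5000, f(x_3) = 0.358169, coefficient = 1

I ≈ (0.500000/2) × 4.709878 = 1.177470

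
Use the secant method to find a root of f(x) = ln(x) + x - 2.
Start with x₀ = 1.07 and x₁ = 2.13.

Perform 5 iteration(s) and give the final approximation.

f(x) = ln(x) + x - 2
x₀ = 1.07, x₁ = 2.13

Secant formula: x_{n+1} = x_n - f(x_n)(x_n - x_{n-1})/(f(x_n) - f(x_{n-1}))

Iteration 1:
  f(1.070000) = -0.862341
  f(2.130000) = 0.886122
  x_2 = 2.130000 - 0.886122×(2.130000 - 1.070000)/(0.886122 - (-0.862341))
       = 1.592792
Iteration 2:
  f(2.130000) = 0.886122
  f(1.592792) = 0.058280
  x_3 = 1.592792 - 0.058280×(1.592792 - 2.130000)/(0.058280 - 0.886122)
       = 1.554972
Iteration 3:
  f(1.592792) = 0.058280
  f(1.554972) = -0.003570
  x_4 = 1.554972 - (-0.003570)×(1.554972 - 1.592792)/(-0.003570 - 0.058280)
       = 1.557155
Iteration 4:
  f(1.554972) = -0.003570
  f(1.557155) = 0.000016
  x_5 = 1.557155 - 0.000016×(1.557155 - 1.554972)/(0.000016 - (-0.003570))
       = 1.557146
Iteration 5:
  f(1.557155) = 0.000016
  f(1.557146) = 0.000000
  x_6 = 1.557146 - 0.000000×(1.557146 - 1.557155)/(0.000000 - 0.000016)
       = 1.557146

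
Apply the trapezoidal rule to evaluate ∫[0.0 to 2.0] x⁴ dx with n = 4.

f(x) = x⁴
a = 0.0, b = 2.0, n = 4
h = (b - a)/n = 0.500000

Trapezoidal rule: (h/2)[f(x₀) + 2f(x₁) + 2f(x₂) + ... + f(xₙ)]

x_0 = 0.0000, f(x_0) = 0.000000, coefficient = 1
x_1 = 0.5000, f(x_1) = 0.062500, coefficient = 2
x_2 = 1.0000, f(x_2) = 1.000000, coefficient = 2
x_3 = 1.5000, f(x_3) = 5.062500, coefficient = 2
x_4 = 2.0000, f(x_4) = 16.000000, coefficient = 1

I ≈ (0.500000/2) × 28.250000 = 7.062500
Exact value: 6.400000
Error: 0.662500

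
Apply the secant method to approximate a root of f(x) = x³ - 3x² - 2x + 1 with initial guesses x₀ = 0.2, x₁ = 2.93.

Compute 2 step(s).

f(x) = x³ - 3x² - 2x + 1
x₀ = 0.2, x₁ = 2.93

Secant formula: x_{n+1} = x_n - f(x_n)(x_n - x_{n-1})/(f(x_n) - f(x_{n-1}))

Iteration 1:
  f(0.200000) = 0.488000
  f(2.930000) = -5.460943
  x_2 = 2.930000 - (-5.460943)×(2.930000 - 0.200000)/(-5.460943 - 0.488000)
       = 0.423946
Iteration 2:
  f(2.930000) = -5.460943
  f(0.423946) = -0.310885
  x_3 = 0.423946 - (-0.310885)×(0.423946 - 2.930000)/(-0.310885 - (-5.460943))
       = 0.272667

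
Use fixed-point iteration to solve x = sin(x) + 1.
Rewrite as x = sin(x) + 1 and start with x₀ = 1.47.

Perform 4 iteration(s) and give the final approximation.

Equation: x = sin(x) + 1
Fixed-point form: x = sin(x) + 1
x₀ = 1.47

x_1 = g(1.470000) = 1.994924
x_2 = g(1.994924) = 1.911398
x_3 = g(1.911398) = 1.942554
x_4 = g(1.942554) = 1.931690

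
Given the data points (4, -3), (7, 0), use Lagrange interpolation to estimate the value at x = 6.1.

Lagrange interpolation formula:
P(x) = Σ yᵢ × Lᵢ(x)
where Lᵢ(x) = Π_{j≠i} (x - xⱼ)/(xᵢ - xⱼ)

L_0(6.1) = (6.1 - 7)/(4 - 7) = 0.300000
L_1(6.1) = (6.1 - 4)/(7 - 4) = 0.700000

P(6.1) = (-3)×L_0(6.1) + 0×L_1(6.1)
P(6.1) = -0.900000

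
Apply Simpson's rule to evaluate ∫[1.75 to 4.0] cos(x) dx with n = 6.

f(x) = cos(x)
a = 1.75, b = 4.0, n = 6
h = (b - a)/n = 0.375000

Simpson's rule: (h/3)[f(x₀) + 4f(x₁) + 2f(x₂) + ... + f(xₙ)]

x_0 = 1.7500, f(x_0) = -0.178246, coefficient = 1
x_1 = 2.1250, f(x_1) = -0.526266, coefficient = 4
x_2 = 2.5000, f(x_2) = -0.801144, coefficient = 2
x_3 = 2.8750, f(x_3) = -0.964674, coefficient = 4
x_4 = 3.2500, f(x_4) = -0.994130, coefficient = 2
x_5 = 3.6250, f(x_5) = -0.885416, coefficient = 4
x_6 = 4.0000, f(x_6) = -0.653644, coefficient = 1

I ≈ (0.375000/3) × -13.927864 = -1.740983
Exact value: -1.740788
Error: 0.000194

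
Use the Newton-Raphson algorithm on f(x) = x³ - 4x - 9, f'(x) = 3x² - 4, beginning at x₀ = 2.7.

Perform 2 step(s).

f(x) = x³ - 4x - 9
f'(x) = 3x² - 4
x₀ = 2.7

Newton-Raphson formula: x_{n+1} = x_n - f(x_n)/f'(x_n)

Iteration 1:
  f(2.700000) = -0.117000
  f'(2.700000) = 17.870000
  x_1 = 2.700000 - (-0.117000)/17.870000 = 2.706547
Iteration 2:
  f(2.706547) = 0.000348
  f'(2.706547) = 17.976195
  x_2 = 2.706547 - 0.000348/17.976195 = 2.706528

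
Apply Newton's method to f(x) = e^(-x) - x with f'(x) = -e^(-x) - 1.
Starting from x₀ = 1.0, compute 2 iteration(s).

f(x) = e^(-x) - x
f'(x) = -e^(-x) - 1
x₀ = 1.0

Newton-Raphson formula: x_{n+1} = x_n - f(x_n)/f'(x_n)

Iteration 1:
  f(1.000000) = -0.632121
  f'(1.000000) = -1.367879
  x_1 = 1.000000 - (-0.632121)/(-1.367879) = 0.537883
Iteration 2:
  f(0.537883) = 0.046100
  f'(0.537883) = -1.583983
  x_2 = 0.537883 - 0.046100/(-1.583983) = 0.566987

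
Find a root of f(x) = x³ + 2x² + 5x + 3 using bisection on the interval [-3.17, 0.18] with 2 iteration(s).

f(x) = x³ + 2x² + 5x + 3
Initial interval: [-3.17, 0.18]

Iteration 1:
  c_1 = (-3.170000 + 0.180000)/2 = -1.495000
  f(c_1) = f(-1.495000) = -3.346312
  f(a) × f(c) ≥ 0, new interval: [-1.495000, 0.180000]
Iteration 2:
  c_2 = (-1.495000 + 0.180000)/2 = -0.657500
  f(c_2) = f(-0.657500) = 0.292871
  f(a) × f(c) < 0, new interval: [-1.495000, -0.657500]

After 2 iteration(s), the approximation is c_2 = -0.657500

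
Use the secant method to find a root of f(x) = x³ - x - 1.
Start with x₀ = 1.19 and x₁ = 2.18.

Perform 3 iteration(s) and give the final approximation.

f(x) = x³ - x - 1
x₀ = 1.19, x₁ = 2.18

Secant formula: x_{n+1} = x_n - f(x_n)(x_n - x_{n-1})/(f(x_n) - f(x_{n-1}))

Iteration 1:
  f(1.190000) = -0.504841
  f(2.180000) = 7.180232
  x_2 = 2.180000 - 7.180232×(2.180000 - 1.190000)/(7.180232 - (-0.504841))
       = 1.255034
Iteration 2:
  f(2.180000) = 7.180232
  f(1.255034) = -0.278216
  x_3 = 1.255034 - (-0.278216)×(1.255034 - 2.180000)/(-0.278216 - 7.180232)
       = 1.289537
Iteration 3:
  f(1.255034) = -0.278216
  f(1.289537) = -0.145157
  x_4 = 1.289537 - (-0.145157)×(1.289537 - 1.255034)/(-0.145157 - (-0.278216))
       = 1.327178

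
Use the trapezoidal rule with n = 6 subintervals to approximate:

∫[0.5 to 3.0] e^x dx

f(x) = e^x
a = 0.5, b = 3.0, n = 6
h = (b - a)/n = 0.416667

Trapezoidal rule: (h/2)[f(x₀) + 2f(x₁) + 2f(x₂) + ... + f(xₙ)]

x_0 = 0.5000, f(x_0) = 1.648721, coefficient = 1
x_1 = 0.9167, f(x_1) = 2.500940, coefficient = 2
x_2 = 1.3333, f(x_2) = 3.793668, coefficient = 2
x_3 = 1.7500, f(x_3) = 5.754603, coefficient = 2
x_4 = 2.1667, f(x_4) = 8.729138, coefficient = 2
x_5 = 2.5833, f(x_5) = 13.241202, coefficient = 2
x_6 = 3.0000, f(x_6) = 20.085537, coefficient = 1

I ≈ (0.416667/2) × 89.773360 = 18.702783
Exact value: 18.436816
Error: 0.265968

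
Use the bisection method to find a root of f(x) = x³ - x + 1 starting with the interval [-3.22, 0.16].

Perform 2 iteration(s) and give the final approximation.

f(x) = x³ - x + 1
Initial interval: [-3.22, 0.16]

Iteration 1:
  c_1 = (-3.220000 + 0.160000)/2 = -1.530000
  f(c_1) = f(-1.530000) = -1.051577
  f(a) × f(c) ≥ 0, new interval: [-1.530000, 0.160000]
Iteration 2:
  c_2 = (-1.530000 + 0.160000)/2 = -0.685000
  f(c_2) = f(-0.685000) = 1.363581
  f(a) × f(c) < 0, new interval: [-1.530000, -0.685000]

After 2 iteration(s), the approximation is c_2 = -0.685000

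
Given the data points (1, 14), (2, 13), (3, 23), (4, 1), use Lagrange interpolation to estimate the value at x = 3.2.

Lagrange interpolation formula:
P(x) = Σ yᵢ × Lᵢ(x)
where Lᵢ(x) = Π_{j≠i} (x - xⱼ)/(xᵢ - xⱼ)

L_0(3.2) = (3.2 - 2)/(1 - 2) × (3.2 - 3)/(1 - 3) × (3.2 - 4)/(1 - 4) = 0.032000
L_1(3.2) = (3.2 - 1)/(2 - 1) × (3.2 - 3)/(2 - 3) × (3.2 - 4)/(2 - 4) = -0.176000
L_2(3.2) = (3.2 - 1)/(3 - 1) × (3.2 - 2)/(3 - 2) × (3.2 - 4)/(3 - 4) = 1.056000
L_3(3.2) = (3.2 - 1)/(4 - 1) × (3.2 - 2)/(4 - 2) × (3.2 - 3)/(4 - 3) = 0.088000

P(3.2) = 14×L_0(3.2) + 13×L_1(3.2) + 23×L_2(3.2) + 1×L_3(3.2)
P(3.2) = 22.536000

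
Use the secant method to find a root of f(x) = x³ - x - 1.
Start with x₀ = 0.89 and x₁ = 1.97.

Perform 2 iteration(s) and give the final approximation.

f(x) = x³ - x - 1
x₀ = 0.89, x₁ = 1.97

Secant formula: x_{n+1} = x_n - f(x_n)(x_n - x_{n-1})/(f(x_n) - f(x_{n-1}))

Iteration 1:
  f(0.890000) = -1.185031
  f(1.970000) = 4.675373
  x_2 = 1.970000 - 4.675373×(1.970000 - 0.890000)/(4.675373 - (-1.185031))
       = 1.108387
Iteration 2:
  f(1.970000) = 4.675373
  f(1.108387) = -0.746711
  x_3 = 1.108387 - (-0.746711)×(1.108387 - 1.970000)/(-0.746711 - 4.675373)
       = 1.227045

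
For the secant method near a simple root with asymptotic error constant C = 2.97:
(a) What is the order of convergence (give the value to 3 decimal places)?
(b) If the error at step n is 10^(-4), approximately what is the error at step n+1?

(a) Secant method has superlinear convergence with order φ = (1+√5)/2 ≈ 1.618.
    This means |e_{n+1}| ≈ C|e_n|^1.618.

(b) With |e_n| = 10^(-4) and C = 2.97:
    |e_{n+1}| ≈ 2.97 × (10^(-4))^1.618 = 2.97 × 10^(-6.47)

(a) ≈ 1.618 (golden ratio); (b) |e_{n+1}| ≈ 1.001e-06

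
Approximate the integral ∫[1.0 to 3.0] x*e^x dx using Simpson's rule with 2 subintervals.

f(x) = x*e^x
a = 1.0, b = 3.0, n = 2
h = (b - a)/n = 1.000000

Simpson's rule: (h/3)[f(x₀) + 4f(x₁) + 2f(x₂) + ... + f(xₙ)]

x_0 = 1.0000, f(x_0) = 2.718282, coefficient = 1
x_1 = 2.0000, f(x_1) = 14.778112, coefficient = 4
x_2 = 3.0000, f(x_2) = 60.256611, coefficient = 1

I ≈ (1.000000/3) × 122.087341 = 40.695780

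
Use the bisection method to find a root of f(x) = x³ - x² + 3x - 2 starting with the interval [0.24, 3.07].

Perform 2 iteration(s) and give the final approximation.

f(x) = x³ - x² + 3x - 2
Initial interval: [0.24, 3.07]

Iteration 1:
  c_1 = (0.240000 + 3.070000)/2 = 1.655000
  f(c_1) = f(1.655000) = 4.759061
  f(a) × f(c) < 0, new interval: [0.240000, 1.655000]
Iteration 2:
  c_2 = (0.240000 + 1.655000)/2 = 0.947500
  f(c_2) = f(0.947500) = 0.795368
  f(a) × f(c) < 0, new interval: [0.240000, 0.947500]

After 2 iteration(s), the approximation is c_2 = 0.947500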